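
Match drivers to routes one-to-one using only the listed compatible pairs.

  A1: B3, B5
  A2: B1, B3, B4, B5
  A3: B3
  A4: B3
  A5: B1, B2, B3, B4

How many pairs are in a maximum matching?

Unit-capacity flow: source→left, listed edges, right→sink; max matching = max flow.
Augmenting path A1→B3 (+1); matched 1.
Augmenting path A2→B1 (+1); matched 2.
Augmenting path A5→B2 (+1); matched 3.
Augmenting path A3→B3→A1→B5 (+1); matched 4.
No augmenting path remains; maximum matching = 4.
König certificate: {A1, A2, A5, B3} is a vertex cover of size 4 (every listed pair touches it), so no matching can be larger.

4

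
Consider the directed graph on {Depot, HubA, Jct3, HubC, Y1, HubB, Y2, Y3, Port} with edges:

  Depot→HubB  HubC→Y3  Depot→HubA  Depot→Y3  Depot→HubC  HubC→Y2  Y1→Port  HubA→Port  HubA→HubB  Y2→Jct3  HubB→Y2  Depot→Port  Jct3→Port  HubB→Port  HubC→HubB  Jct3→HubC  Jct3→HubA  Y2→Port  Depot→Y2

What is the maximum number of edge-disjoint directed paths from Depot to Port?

5

Assign every edge capacity 1; by Menger, the answer equals the max flow.
Path Depot→Port (+1); total 1.
Path Depot→HubA→Port (+1); total 2.
Path Depot→HubB→Port (+1); total 3.
Path Depot→Y2→Port (+1); total 4.
Path Depot→HubC→Y2→Jct3→Port (+1); total 5.
No residual Depot→Port path; max flow = 5.
Certifying cut of size 5: {Depot→HubA, Depot→HubB, Depot→HubC, Depot→Port, Depot→Y2}.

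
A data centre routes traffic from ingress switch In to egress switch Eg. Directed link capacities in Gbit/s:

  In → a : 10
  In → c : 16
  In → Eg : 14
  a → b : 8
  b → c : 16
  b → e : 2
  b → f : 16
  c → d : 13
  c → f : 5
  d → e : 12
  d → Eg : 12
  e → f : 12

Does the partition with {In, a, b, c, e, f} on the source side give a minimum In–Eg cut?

Given cut capacity: 14 + 13 = 27.
Augment In→Eg: bottleneck 14, flow now 14.
Augment In→c→d→Eg: bottleneck 12, flow now 26.
No augmenting path remains; maximum flow = 26.
In the residual graph, reachable from In: {In, a, b, c, d, e, f}.
Min-cut edges: In→Eg (14), d→Eg (12); capacity 14 + 12 = 26.
Cut capacity 27 exceeds the max flow 26, so it is not minimum.

No — its capacity is 27, but the minimum cut has capacity 26.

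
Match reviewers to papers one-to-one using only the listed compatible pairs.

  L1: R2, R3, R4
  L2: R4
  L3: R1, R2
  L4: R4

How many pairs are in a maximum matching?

Unit-capacity flow: source→left, listed edges, right→sink; max matching = max flow.
Augmenting path L1→R2 (+1); matched 1.
Augmenting path L2→R4 (+1); matched 2.
Augmenting path L3→R1 (+1); matched 3.
No augmenting path remains; maximum matching = 3.
König certificate: {L1, L3, R4} is a vertex cover of size 3 (every listed pair touches it), so no matching can be larger.

3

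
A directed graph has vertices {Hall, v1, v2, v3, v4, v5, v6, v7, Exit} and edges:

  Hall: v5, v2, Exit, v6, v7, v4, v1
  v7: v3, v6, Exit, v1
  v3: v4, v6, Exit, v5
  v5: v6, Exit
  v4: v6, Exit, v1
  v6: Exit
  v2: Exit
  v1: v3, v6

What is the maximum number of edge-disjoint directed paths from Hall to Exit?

7

Assign every edge capacity 1; by Menger, the answer equals the max flow.
Path Hall→Exit (+1); total 1.
Path Hall→v2→Exit (+1); total 2.
Path Hall→v4→Exit (+1); total 3.
Path Hall→v5→Exit (+1); total 4.
Path Hall→v6→Exit (+1); total 5.
Path Hall→v7→Exit (+1); total 6.
Path Hall→v1→v3→Exit (+1); total 7.
No residual Hall→Exit path; max flow = 7.
Certifying cut of size 7: {Hall→Exit, Hall→v1, Hall→v2, Hall→v4, Hall→v5, Hall→v6, Hall→v7}.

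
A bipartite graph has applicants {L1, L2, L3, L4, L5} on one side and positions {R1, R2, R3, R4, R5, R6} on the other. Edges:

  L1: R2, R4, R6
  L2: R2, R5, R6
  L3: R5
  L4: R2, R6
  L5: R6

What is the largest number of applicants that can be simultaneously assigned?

Unit-capacity flow: source→left, listed edges, right→sink; max matching = max flow.
Augmenting path L1→R2 (+1); matched 1.
Augmenting path L2→R5 (+1); matched 2.
Augmenting path L4→R6 (+1); matched 3.
Augmenting path L3→R5→L2→R2→L1→R4 (+1); matched 4.
No augmenting path remains; maximum matching = 4.
König certificate: {L1, R2, R5, R6} is a vertex cover of size 4 (every listed pair touches it), so no matching can be larger.

4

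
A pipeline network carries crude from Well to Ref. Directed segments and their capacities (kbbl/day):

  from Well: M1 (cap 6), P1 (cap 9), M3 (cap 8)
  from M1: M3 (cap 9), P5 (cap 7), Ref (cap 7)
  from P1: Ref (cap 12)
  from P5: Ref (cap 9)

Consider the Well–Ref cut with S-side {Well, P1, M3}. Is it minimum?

Given cut capacity: 6 + 12 = 18.
Augment Well→M1→Ref: bottleneck 6, flow now 6.
Augment Well→P1→Ref: bottleneck 9, flow now 15.
No augmenting path remains; maximum flow = 15.
In the residual graph, reachable from Well: {Well, M3}.
Min-cut edges: Well→M1 (6), Well→P1 (9); capacity 6 + 9 = 15.
Cut capacity 18 exceeds the max flow 15, so it is not minimum.

No — its capacity is 18, but the minimum cut has capacity 15.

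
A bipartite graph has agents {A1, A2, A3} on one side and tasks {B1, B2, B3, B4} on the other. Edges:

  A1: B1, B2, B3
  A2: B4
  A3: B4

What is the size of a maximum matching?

2

Unit-capacity flow: source→left, listed edges, right→sink; max matching = max flow.
Augmenting path A1→B1 (+1); matched 1.
Augmenting path A2→B4 (+1); matched 2.
No augmenting path remains; maximum matching = 2.
König certificate: {A1, B4} is a vertex cover of size 2 (every listed pair touches it), so no matching can be larger.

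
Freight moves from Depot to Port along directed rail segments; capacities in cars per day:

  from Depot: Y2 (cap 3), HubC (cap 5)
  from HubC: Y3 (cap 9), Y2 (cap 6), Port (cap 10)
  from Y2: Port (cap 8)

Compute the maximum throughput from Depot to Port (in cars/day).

8

Augment Depot→HubC→Port: bottleneck 5, flow now 5.
Augment Depot→Y2→Port: bottleneck 3, flow now 8.
No augmenting path remains; maximum flow = 8.
In the residual graph, reachable from Depot: {Depot}.
Min-cut edges: Depot→HubC (5), Depot→Y2 (3); capacity 5 + 3 = 8.
This cut is saturated, so no flow can exceed 8.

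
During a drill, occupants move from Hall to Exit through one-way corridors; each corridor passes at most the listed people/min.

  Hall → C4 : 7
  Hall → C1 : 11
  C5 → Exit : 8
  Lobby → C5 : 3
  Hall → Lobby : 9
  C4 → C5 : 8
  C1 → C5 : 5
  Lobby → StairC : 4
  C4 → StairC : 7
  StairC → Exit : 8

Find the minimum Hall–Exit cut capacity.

16

Augment Hall→Lobby→C5→Exit: bottleneck 3, flow now 3.
Augment Hall→Lobby→StairC→Exit: bottleneck 4, flow now 7.
Augment Hall→C4→C5→Exit: bottleneck 5, flow now 12.
Augment Hall→C4→StairC→Exit: bottleneck 2, flow now 14.
Augment Hall→C1→C5→C4→StairC→Exit: bottleneck 2, flow now 16. (uses reverse residual edge)
No augmenting path remains; maximum flow = 16.
By max-flow min-cut, the minimum cut capacity equals the max flow.
In the residual graph, reachable from Hall: {Hall, Lobby, C4, C1, C5, StairC}.
Min-cut edges: C5→Exit (8), StairC→Exit (8); capacity 8 + 8 = 16.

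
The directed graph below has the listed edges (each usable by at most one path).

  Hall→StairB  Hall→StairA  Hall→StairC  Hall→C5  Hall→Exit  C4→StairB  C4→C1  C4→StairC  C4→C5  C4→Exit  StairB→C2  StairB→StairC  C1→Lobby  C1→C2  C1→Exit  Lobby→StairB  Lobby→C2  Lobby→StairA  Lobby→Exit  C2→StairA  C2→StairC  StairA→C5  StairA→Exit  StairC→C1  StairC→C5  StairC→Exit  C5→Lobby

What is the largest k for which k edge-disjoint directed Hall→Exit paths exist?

5

Assign every edge capacity 1; by Menger, the answer equals the max flow.
Path Hall→Exit (+1); total 1.
Path Hall→StairA→Exit (+1); total 2.
Path Hall→StairC→Exit (+1); total 3.
Path Hall→C5→Lobby→Exit (+1); total 4.
Path Hall→StairB→StairC→C1→Exit (+1); total 5.
No residual Hall→Exit path; max flow = 5.
Certifying cut of size 5: {Hall→C5, Hall→Exit, Hall→StairA, Hall→StairB, Hall→StairC}.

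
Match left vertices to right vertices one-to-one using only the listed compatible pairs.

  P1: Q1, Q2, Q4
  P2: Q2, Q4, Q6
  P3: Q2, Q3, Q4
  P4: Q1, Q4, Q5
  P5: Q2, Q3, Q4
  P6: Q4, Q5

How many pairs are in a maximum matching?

6

Unit-capacity flow: source→left, listed edges, right→sink; max matching = max flow.
Augmenting path P1→Q1 (+1); matched 1.
Augmenting path P2→Q2 (+1); matched 2.
Augmenting path P3→Q3 (+1); matched 3.
Augmenting path P4→Q4 (+1); matched 4.
Augmenting path P6→Q5 (+1); matched 5.
Augmenting path P5→Q2→P2→Q6 (+1); matched 6.
No augmenting path remains; maximum matching = 6.
König certificate: {P1, P2, P3, P4, P5, P6} is a vertex cover of size 6 (every listed pair touches it), so no matching can be larger.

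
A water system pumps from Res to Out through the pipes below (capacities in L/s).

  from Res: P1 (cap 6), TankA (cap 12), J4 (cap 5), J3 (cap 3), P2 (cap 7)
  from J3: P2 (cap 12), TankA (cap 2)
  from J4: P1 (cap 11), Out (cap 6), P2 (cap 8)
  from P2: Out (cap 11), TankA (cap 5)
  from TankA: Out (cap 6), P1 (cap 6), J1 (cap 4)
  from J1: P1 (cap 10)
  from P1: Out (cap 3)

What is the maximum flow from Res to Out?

Augment Res→J4→Out: bottleneck 5, flow now 5.
Augment Res→P2→Out: bottleneck 7, flow now 12.
Augment Res→TankA→Out: bottleneck 6, flow now 18.
Augment Res→P1→Out: bottleneck 3, flow now 21.
Augment Res→J3→P2→Out: bottleneck 3, flow now 24.
No augmenting path remains; maximum flow = 24.
In the residual graph, reachable from Res: {Res, TankA, J1, P1}.
Min-cut edges: Res→J3 (3), Res→J4 (5), Res→P2 (7), TankA→Out (6), P1→Out (3); capacity 3 + 5 + 7 + 6 + 3 = 24.
This cut is saturated, so no flow can exceed 24.

24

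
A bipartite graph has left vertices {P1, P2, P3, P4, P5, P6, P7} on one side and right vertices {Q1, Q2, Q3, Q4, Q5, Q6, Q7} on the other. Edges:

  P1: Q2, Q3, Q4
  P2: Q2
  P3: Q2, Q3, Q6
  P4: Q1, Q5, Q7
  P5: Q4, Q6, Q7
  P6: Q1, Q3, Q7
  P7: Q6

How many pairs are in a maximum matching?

7

Unit-capacity flow: source→left, listed edges, right→sink; max matching = max flow.
Augmenting path P1→Q2 (+1); matched 1.
Augmenting path P3→Q3 (+1); matched 2.
Augmenting path P4→Q1 (+1); matched 3.
Augmenting path P5→Q4 (+1); matched 4.
Augmenting path P6→Q7 (+1); matched 5.
Augmenting path P7→Q6 (+1); matched 6.
Augmenting path P2→Q2→P1→Q4→P5→Q7→P6→Q1→P4→Q5 (+1); matched 7.
No augmenting path remains; maximum matching = 7.
König certificate: {P1, P2, P3, P4, P5, P6, P7} is a vertex cover of size 7 (every listed pair touches it), so no matching can be larger.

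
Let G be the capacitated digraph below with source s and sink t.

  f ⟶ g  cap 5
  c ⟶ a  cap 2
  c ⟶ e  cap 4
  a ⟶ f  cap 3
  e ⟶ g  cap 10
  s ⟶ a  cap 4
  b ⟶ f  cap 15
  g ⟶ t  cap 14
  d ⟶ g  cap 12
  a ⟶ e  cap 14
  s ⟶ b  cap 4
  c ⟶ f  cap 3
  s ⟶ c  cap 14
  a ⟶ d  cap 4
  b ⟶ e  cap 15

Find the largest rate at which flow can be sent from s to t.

14

Augment s→a→d→g→t: bottleneck 4, flow now 4.
Augment s→b→e→g→t: bottleneck 4, flow now 8.
Augment s→c→e→g→t: bottleneck 4, flow now 12.
Augment s→c→f→g→t: bottleneck 2, flow now 14.
No augmenting path remains; maximum flow = 14.
In the residual graph, reachable from s: {s, a, b, c, d, e, f, g}.
Min-cut edges: g→t (14); capacity 14 = 14.
This cut is saturated, so no flow can exceed 14.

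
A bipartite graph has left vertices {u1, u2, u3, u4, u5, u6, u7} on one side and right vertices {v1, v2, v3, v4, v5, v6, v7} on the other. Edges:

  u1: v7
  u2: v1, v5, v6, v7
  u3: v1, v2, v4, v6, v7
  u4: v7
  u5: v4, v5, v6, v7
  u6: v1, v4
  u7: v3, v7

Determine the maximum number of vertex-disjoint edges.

Unit-capacity flow: source→left, listed edges, right→sink; max matching = max flow.
Augmenting path u1→v7 (+1); matched 1.
Augmenting path u2→v1 (+1); matched 2.
Augmenting path u3→v2 (+1); matched 3.
Augmenting path u5→v4 (+1); matched 4.
Augmenting path u7→v3 (+1); matched 5.
Augmenting path u6→v1→u2→v5 (+1); matched 6.
No augmenting path remains; maximum matching = 6.
König certificate: {u2, u3, u5, u6, u7, v7} is a vertex cover of size 6 (every listed pair touches it), so no matching can be larger.

6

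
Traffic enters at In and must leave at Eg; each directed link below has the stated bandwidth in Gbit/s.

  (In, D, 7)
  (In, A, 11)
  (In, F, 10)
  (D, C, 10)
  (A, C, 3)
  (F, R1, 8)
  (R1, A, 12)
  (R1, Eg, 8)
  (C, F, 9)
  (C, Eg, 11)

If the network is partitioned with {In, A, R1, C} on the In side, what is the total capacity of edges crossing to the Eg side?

45

Edges leaving {In, A, R1, C}: In→D (7), In→F (10), R1→Eg (8), C→F (9), C→Eg (11).
Cut capacity = 7 + 10 + 8 + 9 + 11 = 45.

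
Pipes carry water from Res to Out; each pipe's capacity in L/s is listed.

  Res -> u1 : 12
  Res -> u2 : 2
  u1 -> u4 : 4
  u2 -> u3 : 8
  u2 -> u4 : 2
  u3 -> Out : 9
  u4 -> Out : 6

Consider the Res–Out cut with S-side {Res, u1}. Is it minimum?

Given cut capacity: 2 + 4 = 6.
Augment Res→u1→u4→Out: bottleneck 4, flow now 4.
Augment Res→u2→u3→Out: bottleneck 2, flow now 6.
No augmenting path remains; maximum flow = 6.
Cut capacity 6 equals the max flow, so it is a minimum cut.

Yes — it is a minimum cut (capacity 6).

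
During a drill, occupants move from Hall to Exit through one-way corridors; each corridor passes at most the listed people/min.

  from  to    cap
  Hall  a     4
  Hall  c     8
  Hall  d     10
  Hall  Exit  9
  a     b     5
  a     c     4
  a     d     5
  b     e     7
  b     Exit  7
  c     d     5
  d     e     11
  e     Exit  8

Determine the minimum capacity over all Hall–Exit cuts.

21

Augment Hall→Exit: bottleneck 9, flow now 9.
Augment Hall→a→b→Exit: bottleneck 4, flow now 13.
Augment Hall→d→e→Exit: bottleneck 8, flow now 21.
No augmenting path remains; maximum flow = 21.
By max-flow min-cut, the minimum cut capacity equals the max flow.
In the residual graph, reachable from Hall: {Hall, c, d, e}.
Min-cut edges: Hall→a (4), Hall→Exit (9), e→Exit (8); capacity 4 + 9 + 8 = 21.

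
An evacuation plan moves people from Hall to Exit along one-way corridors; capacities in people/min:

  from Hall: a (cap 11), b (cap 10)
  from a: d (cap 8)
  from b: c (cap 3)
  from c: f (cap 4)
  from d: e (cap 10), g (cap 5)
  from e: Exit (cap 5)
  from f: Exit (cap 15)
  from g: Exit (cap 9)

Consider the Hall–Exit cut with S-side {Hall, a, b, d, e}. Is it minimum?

Given cut capacity: 3 + 5 + 5 = 13.
Augment Hall→a→d→e→Exit: bottleneck 5, flow now 5.
Augment Hall→a→d→g→Exit: bottleneck 3, flow now 8.
Augment Hall→b→c→f→Exit: bottleneck 3, flow now 11.
No augmenting path remains; maximum flow = 11.
In the residual graph, reachable from Hall: {Hall, a, b}.
Min-cut edges: a→d (8), b→c (3); capacity 8 + 3 = 11.
Cut capacity 13 exceeds the max flow 11, so it is not minimum.

No — its capacity is 13, but the minimum cut has capacity 11.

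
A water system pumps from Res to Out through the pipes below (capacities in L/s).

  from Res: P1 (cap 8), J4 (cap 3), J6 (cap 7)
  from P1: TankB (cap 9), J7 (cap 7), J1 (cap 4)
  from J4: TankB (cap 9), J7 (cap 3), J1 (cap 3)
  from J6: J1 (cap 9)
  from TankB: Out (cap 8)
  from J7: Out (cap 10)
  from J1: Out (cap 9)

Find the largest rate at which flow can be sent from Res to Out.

Augment Res→P1→TankB→Out: bottleneck 8, flow now 8.
Augment Res→J4→J7→Out: bottleneck 3, flow now 11.
Augment Res→J6→J1→Out: bottleneck 7, flow now 18.
No augmenting path remains; maximum flow = 18.
In the residual graph, reachable from Res: {Res}.
Min-cut edges: Res→P1 (8), Res→J4 (3), Res→J6 (7); capacity 8 + 3 + 7 = 18.
This cut is saturated, so no flow can exceed 18.

18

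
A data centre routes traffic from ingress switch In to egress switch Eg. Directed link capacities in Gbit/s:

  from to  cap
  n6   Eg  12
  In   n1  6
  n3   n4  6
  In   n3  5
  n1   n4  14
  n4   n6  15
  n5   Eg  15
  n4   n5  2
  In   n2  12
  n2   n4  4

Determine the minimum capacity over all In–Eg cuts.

14

Augment In→n1→n4→n5→Eg: bottleneck 2, flow now 2.
Augment In→n1→n4→n6→Eg: bottleneck 4, flow now 6.
Augment In→n2→n4→n6→Eg: bottleneck 4, flow now 10.
Augment In→n3→n4→n6→Eg: bottleneck 4, flow now 14.
No augmenting path remains; maximum flow = 14.
By max-flow min-cut, the minimum cut capacity equals the max flow.
In the residual graph, reachable from In: {In, n1, n2, n3, n4, n6}.
Min-cut edges: n4→n5 (2), n6→Eg (12); capacity 2 + 12 = 14.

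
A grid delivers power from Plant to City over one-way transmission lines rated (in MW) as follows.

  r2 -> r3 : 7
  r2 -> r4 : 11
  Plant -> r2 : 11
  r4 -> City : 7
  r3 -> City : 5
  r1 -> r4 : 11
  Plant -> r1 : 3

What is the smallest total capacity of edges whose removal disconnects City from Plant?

12

Augment Plant→r1→r4→City: bottleneck 3, flow now 3.
Augment Plant→r2→r3→City: bottleneck 5, flow now 8.
Augment Plant→r2→r4→City: bottleneck 4, flow now 12.
No augmenting path remains; maximum flow = 12.
By max-flow min-cut, the minimum cut capacity equals the max flow.
In the residual graph, reachable from Plant: {Plant, r1, r2, r3, r4}.
Min-cut edges: r3→City (5), r4→City (7); capacity 5 + 7 = 12.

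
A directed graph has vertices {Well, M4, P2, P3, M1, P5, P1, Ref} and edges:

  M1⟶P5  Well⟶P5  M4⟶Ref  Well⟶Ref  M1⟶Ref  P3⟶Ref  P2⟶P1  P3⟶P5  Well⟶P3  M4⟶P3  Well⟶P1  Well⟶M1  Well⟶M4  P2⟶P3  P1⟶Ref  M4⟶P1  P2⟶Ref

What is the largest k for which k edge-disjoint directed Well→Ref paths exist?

5

Assign every edge capacity 1; by Menger, the answer equals the max flow.
Path Well→Ref (+1); total 1.
Path Well→M4→Ref (+1); total 2.
Path Well→P3→Ref (+1); total 3.
Path Well→M1→Ref (+1); total 4.
Path Well→P1→Ref (+1); total 5.
No residual Well→Ref path; max flow = 5.
Certifying cut of size 5: {Well→M1, Well→M4, Well→P1, Well→P3, Well→Ref}.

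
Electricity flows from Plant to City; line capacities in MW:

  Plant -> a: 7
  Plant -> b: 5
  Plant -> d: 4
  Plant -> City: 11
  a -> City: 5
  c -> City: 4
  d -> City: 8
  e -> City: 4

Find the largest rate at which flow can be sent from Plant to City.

20

Augment Plant→City: bottleneck 11, flow now 11.
Augment Plant→a→City: bottleneck 5, flow now 16.
Augment Plant→d→City: bottleneck 4, flow now 20.
No augmenting path remains; maximum flow = 20.
In the residual graph, reachable from Plant: {Plant, a, b}.
Min-cut edges: Plant→d (4), Plant→City (11), a→City (5); capacity 4 + 11 + 5 = 20.
This cut is saturated, so no flow can exceed 20.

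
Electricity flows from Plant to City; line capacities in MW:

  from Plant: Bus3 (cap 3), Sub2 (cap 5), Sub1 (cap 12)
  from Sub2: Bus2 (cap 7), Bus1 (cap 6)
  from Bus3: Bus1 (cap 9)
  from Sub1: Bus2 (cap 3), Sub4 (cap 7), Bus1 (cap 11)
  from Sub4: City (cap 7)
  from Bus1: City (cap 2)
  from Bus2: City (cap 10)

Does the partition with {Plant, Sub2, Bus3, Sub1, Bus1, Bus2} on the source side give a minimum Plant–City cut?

Given cut capacity: 7 + 2 + 10 = 19.
Augment Plant→Sub2→Bus1→City: bottleneck 2, flow now 2.
Augment Plant→Sub2→Bus2→City: bottleneck 3, flow now 5.
Augment Plant→Sub1→Sub4→City: bottleneck 7, flow now 12.
Augment Plant→Sub1→Bus2→City: bottleneck 3, flow now 15.
Augment Plant→Bus3→Bus1→Sub2→Bus2→City: bottleneck 2, flow now 17. (uses reverse residual edge)
No augmenting path remains; maximum flow = 17.
In the residual graph, reachable from Plant: {Plant, Bus3, Sub1, Bus1}.
Min-cut edges: Plant→Sub2 (5), Sub1→Sub4 (7), Sub1→Bus2 (3), Bus1→City (2); capacity 5 + 7 + 3 + 2 = 17.
Cut capacity 19 exceeds the max flow 17, so it is not minimum.

No — its capacity is 19, but the minimum cut has capacity 17.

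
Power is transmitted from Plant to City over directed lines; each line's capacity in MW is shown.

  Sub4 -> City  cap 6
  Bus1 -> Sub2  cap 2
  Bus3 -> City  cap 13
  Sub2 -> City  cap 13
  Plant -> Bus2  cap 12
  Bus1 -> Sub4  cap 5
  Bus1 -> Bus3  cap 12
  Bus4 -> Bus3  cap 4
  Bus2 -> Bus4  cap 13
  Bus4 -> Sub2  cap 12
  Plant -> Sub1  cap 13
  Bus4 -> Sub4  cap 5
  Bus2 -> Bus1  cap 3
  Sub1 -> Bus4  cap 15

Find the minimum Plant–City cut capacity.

Augment Plant→Sub1→Bus4→Sub2→City: bottleneck 12, flow now 12.
Augment Plant→Sub1→Bus4→Sub4→City: bottleneck 1, flow now 13.
Augment Plant→Bus2→Bus1→Sub2→City: bottleneck 1, flow now 14.
Augment Plant→Bus2→Bus1→Sub4→City: bottleneck 2, flow now 16.
Augment Plant→Bus2→Bus4→Sub4→City: bottleneck 3, flow now 19.
Augment Plant→Bus2→Bus4→Bus3→City: bottleneck 4, flow now 23.
Augment Plant→Bus2→Bus4→Sub4→Bus1→Bus3→City: bottleneck 1, flow now 24. (uses reverse residual edge)
No augmenting path remains; maximum flow = 24.
By max-flow min-cut, the minimum cut capacity equals the max flow.
In the residual graph, reachable from Plant: {Plant, Sub1, Bus2, Bus4}.
Min-cut edges: Bus2→Bus1 (3), Bus4→Sub2 (12), Bus4→Sub4 (5), Bus4→Bus3 (4); capacity 3 + 12 + 5 + 4 = 24.

24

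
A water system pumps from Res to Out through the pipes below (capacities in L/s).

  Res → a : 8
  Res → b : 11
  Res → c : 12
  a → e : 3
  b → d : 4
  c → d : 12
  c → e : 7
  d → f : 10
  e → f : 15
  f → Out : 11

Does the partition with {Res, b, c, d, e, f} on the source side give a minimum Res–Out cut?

Given cut capacity: 8 + 11 = 19.
Augment Res→a→e→f→Out: bottleneck 3, flow now 3.
Augment Res→b→d→f→Out: bottleneck 4, flow now 7.
Augment Res→c→d→f→Out: bottleneck 4, flow now 11.
No augmenting path remains; maximum flow = 11.
In the residual graph, reachable from Res: {Res, a, b, c, d, e, f}.
Min-cut edges: f→Out (11); capacity 11 = 11.
Cut capacity 19 exceeds the max flow 11, so it is not minimum.

No — its capacity is 19, but the minimum cut has capacity 11.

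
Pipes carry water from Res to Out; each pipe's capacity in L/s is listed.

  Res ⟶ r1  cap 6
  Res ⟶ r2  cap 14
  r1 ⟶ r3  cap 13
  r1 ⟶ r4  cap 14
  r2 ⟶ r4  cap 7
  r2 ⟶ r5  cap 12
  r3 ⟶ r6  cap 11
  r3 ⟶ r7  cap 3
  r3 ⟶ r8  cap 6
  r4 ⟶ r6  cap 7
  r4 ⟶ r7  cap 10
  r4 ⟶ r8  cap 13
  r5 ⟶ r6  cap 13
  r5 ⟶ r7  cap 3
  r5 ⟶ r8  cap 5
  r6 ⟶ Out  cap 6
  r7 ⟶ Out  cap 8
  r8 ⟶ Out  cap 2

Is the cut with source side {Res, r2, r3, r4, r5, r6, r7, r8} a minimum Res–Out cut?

No — its capacity is 22, but the minimum cut has capacity 16.

Given cut capacity: 6 + 6 + 8 + 2 = 22.
Augment Res→r1→r3→r6→Out: bottleneck 6, flow now 6.
Augment Res→r2→r4→r7→Out: bottleneck 7, flow now 13.
Augment Res→r2→r5→r7→Out: bottleneck 1, flow now 14.
Augment Res→r2→r5→r8→Out: bottleneck 2, flow now 16.
No augmenting path remains; maximum flow = 16.
In the residual graph, reachable from Res: {Res, r1, r2, r3, r4, r5, r6, r7, r8}.
Min-cut edges: r6→Out (6), r7→Out (8), r8→Out (2); capacity 6 + 8 + 2 = 16.
Cut capacity 22 exceeds the max flow 16, so it is not minimum.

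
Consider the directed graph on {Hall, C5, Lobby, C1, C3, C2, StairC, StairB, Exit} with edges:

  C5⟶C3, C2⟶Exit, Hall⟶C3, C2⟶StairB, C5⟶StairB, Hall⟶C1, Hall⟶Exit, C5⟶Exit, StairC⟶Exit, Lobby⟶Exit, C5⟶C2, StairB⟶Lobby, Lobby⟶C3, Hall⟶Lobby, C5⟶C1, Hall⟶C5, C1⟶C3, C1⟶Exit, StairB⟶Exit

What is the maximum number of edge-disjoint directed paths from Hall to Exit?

Assign every edge capacity 1; by Menger, the answer equals the max flow.
Path Hall→Exit (+1); total 1.
Path Hall→C5→Exit (+1); total 2.
Path Hall→Lobby→Exit (+1); total 3.
Path Hall→C1→Exit (+1); total 4.
No residual Hall→Exit path; max flow = 4.
Certifying cut of size 4: {Hall→C1, Hall→C5, Hall→Exit, Hall→Lobby}.

4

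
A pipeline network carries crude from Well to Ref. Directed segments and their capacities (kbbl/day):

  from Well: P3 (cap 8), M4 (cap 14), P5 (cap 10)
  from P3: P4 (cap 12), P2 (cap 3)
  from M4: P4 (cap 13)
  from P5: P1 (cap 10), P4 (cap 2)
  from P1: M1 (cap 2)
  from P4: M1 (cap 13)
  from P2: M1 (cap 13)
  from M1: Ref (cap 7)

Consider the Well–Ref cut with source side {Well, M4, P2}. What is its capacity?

44

Edges leaving {Well, M4, P2}: Well→P3 (8), Well→P5 (10), M4→P4 (13), P2→M1 (13).
Cut capacity = 8 + 10 + 13 + 13 = 44.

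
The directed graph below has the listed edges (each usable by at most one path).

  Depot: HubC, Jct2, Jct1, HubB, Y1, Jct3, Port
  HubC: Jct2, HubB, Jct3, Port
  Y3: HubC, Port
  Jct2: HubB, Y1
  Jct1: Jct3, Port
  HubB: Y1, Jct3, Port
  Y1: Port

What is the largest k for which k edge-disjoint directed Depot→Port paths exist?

5

Assign every edge capacity 1; by Menger, the answer equals the max flow.
Path Depot→Port (+1); total 1.
Path Depot→HubC→Port (+1); total 2.
Path Depot→Jct1→Port (+1); total 3.
Path Depot→HubB→Port (+1); total 4.
Path Depot→Y1→Port (+1); total 5.
No residual Depot→Port path; max flow = 5.
Certifying cut of size 5: {Depot→HubC, Depot→Jct1, Depot→Port, HubB→Port, Y1→Port}.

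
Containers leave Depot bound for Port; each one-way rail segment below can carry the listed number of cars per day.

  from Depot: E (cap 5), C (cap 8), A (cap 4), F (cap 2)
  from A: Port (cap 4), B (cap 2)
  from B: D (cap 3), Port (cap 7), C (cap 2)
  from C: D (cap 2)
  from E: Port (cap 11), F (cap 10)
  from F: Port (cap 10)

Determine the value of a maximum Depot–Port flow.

Augment Depot→A→Port: bottleneck 4, flow now 4.
Augment Depot→E→Port: bottleneck 5, flow now 9.
Augment Depot→F→Port: bottleneck 2, flow now 11.
No augmenting path remains; maximum flow = 11.
In the residual graph, reachable from Depot: {Depot, C, D}.
Min-cut edges: Depot→A (4), Depot→E (5), Depot→F (2); capacity 4 + 5 + 2 = 11.
This cut is saturated, so no flow can exceed 11.

11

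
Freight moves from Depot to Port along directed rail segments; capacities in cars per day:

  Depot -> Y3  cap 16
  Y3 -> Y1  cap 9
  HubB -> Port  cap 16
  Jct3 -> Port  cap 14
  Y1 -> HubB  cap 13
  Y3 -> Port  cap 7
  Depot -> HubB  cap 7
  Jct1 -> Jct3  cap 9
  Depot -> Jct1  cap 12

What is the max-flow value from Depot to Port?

32

Augment Depot→Y3→Port: bottleneck 7, flow now 7.
Augment Depot→HubB→Port: bottleneck 7, flow now 14.
Augment Depot→Jct1→Jct3→Port: bottleneck 9, flow now 23.
Augment Depot→Y3→Y1→HubB→Port: bottleneck 9, flow now 32.
No augmenting path remains; maximum flow = 32.
In the residual graph, reachable from Depot: {Depot, Jct1}.
Min-cut edges: Depot→Y3 (16), Depot→HubB (7), Jct1→Jct3 (9); capacity 16 + 7 + 9 = 32.
This cut is saturated, so no flow can exceed 32.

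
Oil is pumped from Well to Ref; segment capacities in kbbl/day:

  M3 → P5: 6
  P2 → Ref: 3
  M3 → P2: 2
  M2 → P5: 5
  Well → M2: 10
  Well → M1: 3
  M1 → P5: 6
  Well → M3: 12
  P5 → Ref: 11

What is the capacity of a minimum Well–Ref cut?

Augment Well→M1→P5→Ref: bottleneck 3, flow now 3.
Augment Well→M3→P2→Ref: bottleneck 2, flow now 5.
Augment Well→M3→P5→Ref: bottleneck 6, flow now 11.
Augment Well→M2→P5→Ref: bottleneck 2, flow now 13.
No augmenting path remains; maximum flow = 13.
By max-flow min-cut, the minimum cut capacity equals the max flow.
In the residual graph, reachable from Well: {Well, M1, M3, M2, P5}.
Min-cut edges: M3→P2 (2), P5→Ref (11); capacity 2 + 11 = 13.

13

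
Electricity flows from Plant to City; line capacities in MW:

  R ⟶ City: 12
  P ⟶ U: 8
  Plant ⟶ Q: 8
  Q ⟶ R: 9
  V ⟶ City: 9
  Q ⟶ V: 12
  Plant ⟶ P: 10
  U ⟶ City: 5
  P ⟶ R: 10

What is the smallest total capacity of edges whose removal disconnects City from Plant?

18

Augment Plant→P→R→City: bottleneck 10, flow now 10.
Augment Plant→Q→R→City: bottleneck 2, flow now 12.
Augment Plant→Q→V→City: bottleneck 6, flow now 18.
No augmenting path remains; maximum flow = 18.
By max-flow min-cut, the minimum cut capacity equals the max flow.
In the residual graph, reachable from Plant: {Plant}.
Min-cut edges: Plant→P (10), Plant→Q (8); capacity 10 + 8 = 18.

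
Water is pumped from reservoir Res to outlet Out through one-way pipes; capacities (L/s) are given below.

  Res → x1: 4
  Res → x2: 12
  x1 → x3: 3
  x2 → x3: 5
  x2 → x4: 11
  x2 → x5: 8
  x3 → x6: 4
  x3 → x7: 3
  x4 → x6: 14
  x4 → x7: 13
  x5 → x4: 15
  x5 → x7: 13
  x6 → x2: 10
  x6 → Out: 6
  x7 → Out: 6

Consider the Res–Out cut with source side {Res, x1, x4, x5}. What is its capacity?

Edges leaving {Res, x1, x4, x5}: Res→x2 (12), x1→x3 (3), x4→x6 (14), x4→x7 (13), x5→x7 (13).
Cut capacity = 12 + 3 + 14 + 13 + 13 = 55.

55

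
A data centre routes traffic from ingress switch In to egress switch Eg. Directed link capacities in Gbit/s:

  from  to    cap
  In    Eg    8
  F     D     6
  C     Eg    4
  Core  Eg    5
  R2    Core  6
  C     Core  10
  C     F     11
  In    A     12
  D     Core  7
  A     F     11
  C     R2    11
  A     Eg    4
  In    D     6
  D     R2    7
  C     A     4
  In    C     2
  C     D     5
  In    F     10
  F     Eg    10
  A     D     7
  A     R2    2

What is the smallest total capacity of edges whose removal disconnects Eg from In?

29

Augment In→Eg: bottleneck 8, flow now 8.
Augment In→C→Eg: bottleneck 2, flow now 10.
Augment In→A→Eg: bottleneck 4, flow now 14.
Augment In→F→Eg: bottleneck 10, flow now 24.
Augment In→D→Core→Eg: bottleneck 5, flow now 29.
No augmenting path remains; maximum flow = 29.
By max-flow min-cut, the minimum cut capacity equals the max flow.
In the residual graph, reachable from In: {In, A, D, R2, F, Core}.
Min-cut edges: In→C (2), In→Eg (8), A→Eg (4), F→Eg (10), Core→Eg (5); capacity 2 + 8 + 4 + 10 + 5 = 29.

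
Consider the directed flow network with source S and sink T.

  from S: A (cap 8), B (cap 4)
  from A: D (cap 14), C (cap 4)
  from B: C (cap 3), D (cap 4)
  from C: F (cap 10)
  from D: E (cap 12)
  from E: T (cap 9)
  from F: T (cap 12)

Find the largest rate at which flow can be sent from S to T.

12

Augment S→A→C→F→T: bottleneck 4, flow now 4.
Augment S→A→D→E→T: bottleneck 4, flow now 8.
Augment S→B→C→F→T: bottleneck 3, flow now 11.
Augment S→B→D→E→T: bottleneck 1, flow now 12.
No augmenting path remains; maximum flow = 12.
In the residual graph, reachable from S: {S}.
Min-cut edges: S→A (8), S→B (4); capacity 8 + 4 = 12.
This cut is saturated, so no flow can exceed 12.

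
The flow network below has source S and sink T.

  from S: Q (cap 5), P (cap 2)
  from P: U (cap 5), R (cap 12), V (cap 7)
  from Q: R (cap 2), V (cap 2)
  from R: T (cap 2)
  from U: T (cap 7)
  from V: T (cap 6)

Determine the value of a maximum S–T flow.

6

Augment S→P→R→T: bottleneck 2, flow now 2.
Augment S→Q→V→T: bottleneck 2, flow now 4.
Augment S→Q→R→P→U→T: bottleneck 2, flow now 6. (uses reverse residual edge)
No augmenting path remains; maximum flow = 6.
In the residual graph, reachable from S: {S, Q}.
Min-cut edges: S→P (2), Q→R (2), Q→V (2); capacity 2 + 2 + 2 = 6.
This cut is saturated, so no flow can exceed 6.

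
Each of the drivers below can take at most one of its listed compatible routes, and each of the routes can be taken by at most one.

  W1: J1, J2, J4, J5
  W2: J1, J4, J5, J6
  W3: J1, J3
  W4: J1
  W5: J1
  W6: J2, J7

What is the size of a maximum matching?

Unit-capacity flow: source→left, listed edges, right→sink; max matching = max flow.
Augmenting path W1→J1 (+1); matched 1.
Augmenting path W2→J4 (+1); matched 2.
Augmenting path W3→J3 (+1); matched 3.
Augmenting path W6→J2 (+1); matched 4.
Augmenting path W4→J1→W1→J5 (+1); matched 5.
No augmenting path remains; maximum matching = 5.
König certificate: {W1, W2, W3, W6, J1} is a vertex cover of size 5 (every listed pair touches it), so no matching can be larger.

5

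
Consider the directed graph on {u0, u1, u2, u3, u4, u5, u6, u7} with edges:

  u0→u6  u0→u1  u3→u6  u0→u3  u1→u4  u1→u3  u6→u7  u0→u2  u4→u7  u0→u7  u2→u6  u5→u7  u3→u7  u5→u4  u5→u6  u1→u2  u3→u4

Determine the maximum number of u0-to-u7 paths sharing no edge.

4

Assign every edge capacity 1; by Menger, the answer equals the max flow.
Path u0→u7 (+1); total 1.
Path u0→u3→u7 (+1); total 2.
Path u0→u6→u7 (+1); total 3.
Path u0→u1→u4→u7 (+1); total 4.
No residual u0→u7 path; max flow = 4.
Certifying cut of size 4: {u0→u1, u0→u3, u0→u7, u6→u7}.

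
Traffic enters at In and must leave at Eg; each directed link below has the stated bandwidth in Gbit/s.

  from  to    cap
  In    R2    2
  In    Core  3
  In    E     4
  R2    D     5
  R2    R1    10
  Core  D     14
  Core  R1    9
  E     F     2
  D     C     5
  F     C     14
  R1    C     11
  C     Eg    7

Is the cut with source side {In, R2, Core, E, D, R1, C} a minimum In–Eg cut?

No — its capacity is 9, but the minimum cut has capacity 7.

Given cut capacity: 2 + 7 = 9.
Augment In→R2→D→C→Eg: bottleneck 2, flow now 2.
Augment In→Core→D→C→Eg: bottleneck 3, flow now 5.
Augment In→E→F→C→Eg: bottleneck 2, flow now 7.
No augmenting path remains; maximum flow = 7.
In the residual graph, reachable from In: {In, E}.
Min-cut edges: In→R2 (2), In→Core (3), E→F (2); capacity 2 + 3 + 2 = 7.
Cut capacity 9 exceeds the max flow 7, so it is not minimum.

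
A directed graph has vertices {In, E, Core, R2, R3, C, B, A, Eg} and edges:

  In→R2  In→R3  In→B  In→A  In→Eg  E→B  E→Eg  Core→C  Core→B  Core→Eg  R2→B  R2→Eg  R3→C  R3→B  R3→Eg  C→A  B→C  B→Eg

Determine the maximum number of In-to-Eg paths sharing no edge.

4

Assign every edge capacity 1; by Menger, the answer equals the max flow.
Path In→Eg (+1); total 1.
Path In→R2→Eg (+1); total 2.
Path In→R3→Eg (+1); total 3.
Path In→B→Eg (+1); total 4.
No residual In→Eg path; max flow = 4.
Certifying cut of size 4: {In→B, In→Eg, In→R2, In→R3}.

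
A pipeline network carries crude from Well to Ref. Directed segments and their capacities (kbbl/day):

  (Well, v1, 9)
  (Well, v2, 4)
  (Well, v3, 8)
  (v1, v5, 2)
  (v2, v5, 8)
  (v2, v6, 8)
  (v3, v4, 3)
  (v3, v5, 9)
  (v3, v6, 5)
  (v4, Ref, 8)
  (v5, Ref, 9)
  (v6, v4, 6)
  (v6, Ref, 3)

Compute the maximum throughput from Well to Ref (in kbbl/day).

14

Augment Well→v1→v5→Ref: bottleneck 2, flow now 2.
Augment Well→v2→v5→Ref: bottleneck 4, flow now 6.
Augment Well→v3→v4→Ref: bottleneck 3, flow now 9.
Augment Well→v3→v5→Ref: bottleneck 3, flow now 12.
Augment Well→v3→v6→Ref: bottleneck 2, flow now 14.
No augmenting path remains; maximum flow = 14.
In the residual graph, reachable from Well: {Well, v1}.
Min-cut edges: Well→v2 (4), Well→v3 (8), v1→v5 (2); capacity 4 + 8 + 2 = 14.
This cut is saturated, so no flow can exceed 14.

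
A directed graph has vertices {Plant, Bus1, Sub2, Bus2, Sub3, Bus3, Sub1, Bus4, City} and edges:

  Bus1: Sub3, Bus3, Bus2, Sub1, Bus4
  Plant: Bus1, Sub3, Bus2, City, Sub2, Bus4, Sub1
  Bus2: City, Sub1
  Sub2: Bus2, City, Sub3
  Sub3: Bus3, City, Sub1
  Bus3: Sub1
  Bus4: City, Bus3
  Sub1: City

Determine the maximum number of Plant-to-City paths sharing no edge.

Assign every edge capacity 1; by Menger, the answer equals the max flow.
Path Plant→City (+1); total 1.
Path Plant→Sub2→City (+1); total 2.
Path Plant→Bus2→City (+1); total 3.
Path Plant→Sub3→City (+1); total 4.
Path Plant→Sub1→City (+1); total 5.
Path Plant→Bus4→City (+1); total 6.
No residual Plant→City path; max flow = 6.
Certifying cut of size 6: {Bus2→City, Bus4→City, Plant→City, Plant→Sub2, Sub1→City, Sub3→City}.

6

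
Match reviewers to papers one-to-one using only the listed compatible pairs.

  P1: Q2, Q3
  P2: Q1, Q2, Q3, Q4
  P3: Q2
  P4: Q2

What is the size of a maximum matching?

3

Unit-capacity flow: source→left, listed edges, right→sink; max matching = max flow.
Augmenting path P1→Q2 (+1); matched 1.
Augmenting path P2→Q1 (+1); matched 2.
Augmenting path P3→Q2→P1→Q3 (+1); matched 3.
No augmenting path remains; maximum matching = 3.
König certificate: {P1, P2, Q2} is a vertex cover of size 3 (every listed pair touches it), so no matching can be larger.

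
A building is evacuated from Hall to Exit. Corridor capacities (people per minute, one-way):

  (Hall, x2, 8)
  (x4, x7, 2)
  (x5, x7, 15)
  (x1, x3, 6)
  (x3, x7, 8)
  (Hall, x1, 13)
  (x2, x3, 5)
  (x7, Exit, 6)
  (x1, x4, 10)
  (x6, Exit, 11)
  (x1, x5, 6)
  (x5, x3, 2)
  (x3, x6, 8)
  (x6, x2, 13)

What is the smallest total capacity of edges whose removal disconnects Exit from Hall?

Augment Hall→x1→x3→x6→Exit: bottleneck 6, flow now 6.
Augment Hall→x1→x4→x7→Exit: bottleneck 2, flow now 8.
Augment Hall→x1→x5→x7→Exit: bottleneck 4, flow now 12.
Augment Hall→x2→x3→x6→Exit: bottleneck 2, flow now 14.
No augmenting path remains; maximum flow = 14.
By max-flow min-cut, the minimum cut capacity equals the max flow.
In the residual graph, reachable from Hall: {Hall, x1, x2, x3, x4, x5, x7}.
Min-cut edges: x3→x6 (8), x7→Exit (6); capacity 8 + 6 = 14.

14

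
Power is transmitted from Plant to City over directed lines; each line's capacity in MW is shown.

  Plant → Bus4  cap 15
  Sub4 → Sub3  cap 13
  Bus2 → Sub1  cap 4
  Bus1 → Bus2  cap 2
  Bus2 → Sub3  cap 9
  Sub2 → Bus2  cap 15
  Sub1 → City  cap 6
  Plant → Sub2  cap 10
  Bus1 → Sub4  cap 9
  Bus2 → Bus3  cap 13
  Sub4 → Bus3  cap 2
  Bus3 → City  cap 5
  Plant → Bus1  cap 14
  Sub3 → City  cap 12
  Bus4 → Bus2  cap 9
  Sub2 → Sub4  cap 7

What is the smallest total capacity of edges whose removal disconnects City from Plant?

21

Augment Plant→Bus1→Sub4→Sub3→City: bottleneck 9, flow now 9.
Augment Plant→Bus1→Bus2→Sub3→City: bottleneck 2, flow now 11.
Augment Plant→Sub2→Sub4→Sub3→City: bottleneck 1, flow now 12.
Augment Plant→Sub2→Sub4→Bus3→City: bottleneck 2, flow now 14.
Augment Plant→Sub2→Bus2→Sub1→City: bottleneck 4, flow now 18.
Augment Plant→Sub2→Bus2→Bus3→City: bottleneck 3, flow now 21.
No augmenting path remains; maximum flow = 21.
By max-flow min-cut, the minimum cut capacity equals the max flow.
In the residual graph, reachable from Plant: {Plant, Bus1, Sub2, Bus4, Sub4, Bus2, Sub3, Bus3}.
Min-cut edges: Bus2→Sub1 (4), Sub3→City (12), Bus3→City (5); capacity 4 + 12 + 5 = 21.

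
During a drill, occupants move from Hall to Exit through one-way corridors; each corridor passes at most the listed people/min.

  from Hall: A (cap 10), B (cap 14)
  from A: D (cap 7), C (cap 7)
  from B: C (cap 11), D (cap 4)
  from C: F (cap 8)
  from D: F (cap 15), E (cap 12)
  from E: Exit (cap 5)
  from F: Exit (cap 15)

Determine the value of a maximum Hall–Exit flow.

Augment Hall→A→C→F→Exit: bottleneck 7, flow now 7.
Augment Hall→A→D→E→Exit: bottleneck 3, flow now 10.
Augment Hall→B→C→F→Exit: bottleneck 1, flow now 11.
Augment Hall→B→D→E→Exit: bottleneck 2, flow now 13.
Augment Hall→B→D→F→Exit: bottleneck 2, flow now 15.
Augment Hall→B→C→A→D→F→Exit: bottleneck 4, flow now 19. (uses reverse residual edge)
No augmenting path remains; maximum flow = 19.
In the residual graph, reachable from Hall: {Hall, A, B, C}.
Min-cut edges: A→D (7), B→D (4), C→F (8); capacity 7 + 4 + 8 = 19.
This cut is saturated, so no flow can exceed 19.

19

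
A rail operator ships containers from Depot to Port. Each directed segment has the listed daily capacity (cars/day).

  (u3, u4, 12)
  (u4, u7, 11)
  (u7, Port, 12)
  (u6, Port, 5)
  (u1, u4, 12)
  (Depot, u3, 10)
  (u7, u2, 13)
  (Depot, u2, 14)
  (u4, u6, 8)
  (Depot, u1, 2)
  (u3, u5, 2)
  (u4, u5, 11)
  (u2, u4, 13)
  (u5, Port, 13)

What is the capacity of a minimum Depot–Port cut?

Augment Depot→u3→u5→Port: bottleneck 2, flow now 2.
Augment Depot→u1→u4→u5→Port: bottleneck 2, flow now 4.
Augment Depot→u2→u4→u5→Port: bottleneck 9, flow now 13.
Augment Depot→u2→u4→u6→Port: bottleneck 4, flow now 17.
Augment Depot→u3→u4→u6→Port: bottleneck 1, flow now 18.
Augment Depot→u3→u4→u7→Port: bottleneck 7, flow now 25.
No augmenting path remains; maximum flow = 25.
By max-flow min-cut, the minimum cut capacity equals the max flow.
In the residual graph, reachable from Depot: {Depot, u2}.
Min-cut edges: Depot→u1 (2), Depot→u3 (10), u2→u4 (13); capacity 2 + 10 + 13 = 25.

25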